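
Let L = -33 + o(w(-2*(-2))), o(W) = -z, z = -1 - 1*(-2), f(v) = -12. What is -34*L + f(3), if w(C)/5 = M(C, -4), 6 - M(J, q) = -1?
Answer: 1144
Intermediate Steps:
M(J, q) = 7 (M(J, q) = 6 - 1*(-1) = 6 + 1 = 7)
w(C) = 35 (w(C) = 5*7 = 35)
z = 1 (z = -1 + 2 = 1)
o(W) = -1 (o(W) = -1*1 = -1)
L = -34 (L = -33 - 1 = -34)
-34*L + f(3) = -34*(-34) - 12 = 1156 - 12 = 1144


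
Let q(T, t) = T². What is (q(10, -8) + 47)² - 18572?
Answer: 3037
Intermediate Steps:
(q(10, -8) + 47)² - 18572 = (10² + 47)² - 18572 = (100 + 47)² - 18572 = 147² - 18572 = 21609 - 18572 = 3037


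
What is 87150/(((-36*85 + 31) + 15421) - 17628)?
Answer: -6225/374 ≈ -16.644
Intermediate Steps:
87150/(((-36*85 + 31) + 15421) - 17628) = 87150/(((-3060 + 31) + 15421) - 17628) = 87150/((-3029 + 15421) - 17628) = 87150/(12392 - 17628) = 87150/(-5236) = 87150*(-1/5236) = -6225/374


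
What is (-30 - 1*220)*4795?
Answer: -1198750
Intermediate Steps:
(-30 - 1*220)*4795 = (-30 - 220)*4795 = -250*4795 = -1198750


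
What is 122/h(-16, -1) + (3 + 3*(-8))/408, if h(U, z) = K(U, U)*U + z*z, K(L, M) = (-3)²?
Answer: -17593/19448 ≈ -0.90462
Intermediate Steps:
K(L, M) = 9
h(U, z) = z² + 9*U (h(U, z) = 9*U + z*z = 9*U + z² = z² + 9*U)
122/h(-16, -1) + (3 + 3*(-8))/408 = 122/((-1)² + 9*(-16)) + (3 + 3*(-8))/408 = 122/(1 - 144) + (3 - 24)*(1/408) = 122/(-143) - 21*1/408 = 122*(-1/143) - 7/136 = -122/143 - 7/136 = -17593/19448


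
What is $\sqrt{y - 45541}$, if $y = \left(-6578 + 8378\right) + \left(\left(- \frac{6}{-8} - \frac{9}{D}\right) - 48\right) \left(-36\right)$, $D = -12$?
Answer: $i \sqrt{42067} \approx 205.1 i$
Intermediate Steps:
$y = 3474$ ($y = \left(-6578 + 8378\right) + \left(\left(- \frac{6}{-8} - \frac{9}{-12}\right) - 48\right) \left(-36\right) = 1800 + \left(\left(\left(-6\right) \left(- \frac{1}{8}\right) - - \frac{3}{4}\right) - 48\right) \left(-36\right) = 1800 + \left(\left(\frac{3}{4} + \frac{3}{4}\right) - 48\right) \left(-36\right) = 1800 + \left(\frac{3}{2} - 48\right) \left(-36\right) = 1800 - -1674 = 1800 + 1674 = 3474$)
$\sqrt{y - 45541} = \sqrt{3474 - 45541} = \sqrt{-42067} = i \sqrt{42067}$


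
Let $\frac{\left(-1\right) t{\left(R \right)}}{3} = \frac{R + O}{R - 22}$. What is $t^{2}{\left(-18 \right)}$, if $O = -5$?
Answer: $\frac{4761}{1600} \approx 2.9756$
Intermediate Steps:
$t{\left(R \right)} = - \frac{3 \left(-5 + R\right)}{-22 + R}$ ($t{\left(R \right)} = - 3 \frac{R - 5}{R - 22} = - 3 \frac{-5 + R}{-22 + R} = - \frac{3 \left(-5 + R\right)}{-22 + R}$)
$t^{2}{\left(-18 \right)} = \left(\frac{3 \left(5 - -18\right)}{-22 - 18}\right)^{2} = \left(\frac{3 \left(5 + 18\right)}{-40}\right)^{2} = \left(3 \left(- \frac{1}{40}\right) 23\right)^{2} = \left(- \frac{69}{40}\right)^{2} = \frac{4761}{1600}$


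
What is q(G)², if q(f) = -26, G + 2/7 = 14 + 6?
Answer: 676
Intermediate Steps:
G = 138/7 (G = -2/7 + (14 + 6) = -2/7 + 20 = 138/7 ≈ 19.714)
q(G)² = (-26)² = 676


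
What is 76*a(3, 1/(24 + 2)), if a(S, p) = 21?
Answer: 1596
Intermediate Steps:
76*a(3, 1/(24 + 2)) = 76*21 = 1596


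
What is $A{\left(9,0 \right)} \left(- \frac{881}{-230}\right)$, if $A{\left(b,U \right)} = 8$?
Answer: $\frac{3524}{115} \approx 30.643$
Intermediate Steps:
$A{\left(9,0 \right)} \left(- \frac{881}{-230}\right) = 8 \left(- \frac{881}{-230}\right) = 8 \left(\left(-881\right) \left(- \frac{1}{230}\right)\right) = 8 \cdot \frac{881}{230} = \frac{3524}{115}$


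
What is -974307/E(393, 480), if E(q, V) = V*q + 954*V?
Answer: -324769/215520 ≈ -1.5069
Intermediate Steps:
E(q, V) = 954*V + V*q
-974307/E(393, 480) = -974307*1/(480*(954 + 393)) = -974307/(480*1347) = -974307/646560 = -974307*1/646560 = -324769/215520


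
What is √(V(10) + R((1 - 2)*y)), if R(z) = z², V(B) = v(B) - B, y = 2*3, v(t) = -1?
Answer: 5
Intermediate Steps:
y = 6
V(B) = -1 - B
√(V(10) + R((1 - 2)*y)) = √((-1 - 1*10) + ((1 - 2)*6)²) = √((-1 - 10) + (-1*6)²) = √(-11 + (-6)²) = √(-11 + 36) = √25 = 5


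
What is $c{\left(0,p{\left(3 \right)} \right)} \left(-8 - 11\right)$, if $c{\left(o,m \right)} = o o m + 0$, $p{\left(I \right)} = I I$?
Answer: $0$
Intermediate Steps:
$p{\left(I \right)} = I^{2}$
$c{\left(o,m \right)} = m o^{2}$ ($c{\left(o,m \right)} = o^{2} m + 0 = m o^{2} + 0 = m o^{2}$)
$c{\left(0,p{\left(3 \right)} \right)} \left(-8 - 11\right) = 3^{2} \cdot 0^{2} \left(-8 - 11\right) = 9 \cdot 0 \left(-19\right) = 0 \left(-19\right) = 0$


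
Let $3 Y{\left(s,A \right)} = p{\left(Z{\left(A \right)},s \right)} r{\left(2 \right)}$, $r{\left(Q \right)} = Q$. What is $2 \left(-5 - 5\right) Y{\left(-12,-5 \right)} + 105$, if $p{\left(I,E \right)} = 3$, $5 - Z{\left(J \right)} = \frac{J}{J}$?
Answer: $65$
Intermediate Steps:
$Z{\left(J \right)} = 4$ ($Z{\left(J \right)} = 5 - \frac{J}{J} = 5 - 1 = 4$)
$Y{\left(s,A \right)} = 2$ ($Y{\left(s,A \right)} = \frac{3 \cdot 2}{3} = \frac{1}{3} \cdot 6 = 2$)
$2 \left(-5 - 5\right) Y{\left(-12,-5 \right)} + 105 = 2 \left(-5 - 5\right) 2 + 105 = 2 \left(-10\right) 2 + 105 = \left(-20\right) 2 + 105 = -40 + 105 = 65$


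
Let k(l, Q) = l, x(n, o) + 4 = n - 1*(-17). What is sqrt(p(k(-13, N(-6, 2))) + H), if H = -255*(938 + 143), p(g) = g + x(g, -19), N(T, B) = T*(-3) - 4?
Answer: 2*I*sqrt(68917) ≈ 525.04*I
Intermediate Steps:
x(n, o) = 13 + n (x(n, o) = -4 + (n - 1*(-17)) = -4 + (n + 17) = -4 + (17 + n) = 13 + n)
N(T, B) = -4 - 3*T (N(T, B) = -3*T - 4 = -4 - 3*T)
p(g) = 13 + 2*g (p(g) = g + (13 + g) = 13 + 2*g)
H = -275655 (H = -255*1081 = -275655)
sqrt(p(k(-13, N(-6, 2))) + H) = sqrt((13 + 2*(-13)) - 275655) = sqrt((13 - 26) - 275655) = sqrt(-13 - 275655) = sqrt(-275668) = 2*I*sqrt(68917)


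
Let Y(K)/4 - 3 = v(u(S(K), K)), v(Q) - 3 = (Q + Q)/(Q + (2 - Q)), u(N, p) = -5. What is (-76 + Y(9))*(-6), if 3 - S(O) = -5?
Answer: 432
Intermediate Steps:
S(O) = 8 (S(O) = 3 - 1*(-5) = 3 + 5 = 8)
v(Q) = 3 + Q (v(Q) = 3 + (Q + Q)/(Q + (2 - Q)) = 3 + (2*Q)/2 = 3 + (2*Q)*(½) = 3 + Q)
Y(K) = 4 (Y(K) = 12 + 4*(3 - 5) = 12 + 4*(-2) = 12 - 8 = 4)
(-76 + Y(9))*(-6) = (-76 + 4)*(-6) = -72*(-6) = 432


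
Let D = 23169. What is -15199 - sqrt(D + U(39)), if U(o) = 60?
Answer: -15199 - 3*sqrt(2581) ≈ -15351.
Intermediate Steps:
-15199 - sqrt(D + U(39)) = -15199 - sqrt(23169 + 60) = -15199 - sqrt(23229) = -15199 - 3*sqrt(2581)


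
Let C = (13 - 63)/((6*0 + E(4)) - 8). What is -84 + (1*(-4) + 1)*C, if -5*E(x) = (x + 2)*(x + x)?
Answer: -4071/44 ≈ -92.523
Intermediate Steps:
E(x) = -2*x*(2 + x)/5 (E(x) = -(x + 2)*(x + x)/5 = -(2 + x)*2*x/5 = -2*x*(2 + x)/5)
C = 125/44 (C = (13 - 63)/((6*0 - ⅖*4*(2 + 4)) - 8) = -50/((0 - ⅖*4*6) - 8) = -50/((0 - 48/5) - 8) = -50/(-48/5 - 8) = -50/(-88/5) = -50*(-5/88) = 125/44 ≈ 2.8409)
-84 + (1*(-4) + 1)*C = -84 + (1*(-4) + 1)*(125/44) = -84 + (-4 + 1)*(125/44) = -84 - 3*125/44 = -84 - 375/44 = -4071/44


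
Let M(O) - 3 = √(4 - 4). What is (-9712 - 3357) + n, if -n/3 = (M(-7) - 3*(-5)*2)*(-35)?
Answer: -9604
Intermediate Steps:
M(O) = 3 (M(O) = 3 + √(4 - 4) = 3 + √0 = 3 + 0 = 3)
n = 3465 (n = -3*(3 - 3*(-5)*2)*(-35) = -3*(3 + 15*2)*(-35) = -3*(3 + 30)*(-35) = -99*(-35) = -3*(-1155) = 3465)
(-9712 - 3357) + n = (-9712 - 3357) + 3465 = -13069 + 3465 = -9604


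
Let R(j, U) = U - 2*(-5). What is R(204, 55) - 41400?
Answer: -41335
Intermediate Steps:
R(j, U) = 10 + U (R(j, U) = U + 10 = 10 + U)
R(204, 55) - 41400 = (10 + 55) - 41400 = 65 - 41400 = -41335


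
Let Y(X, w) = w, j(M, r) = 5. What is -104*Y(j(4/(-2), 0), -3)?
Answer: 312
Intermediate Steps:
-104*Y(j(4/(-2), 0), -3) = -104*(-3) = 312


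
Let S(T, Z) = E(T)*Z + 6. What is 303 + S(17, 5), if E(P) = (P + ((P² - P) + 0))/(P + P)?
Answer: 703/2 ≈ 351.50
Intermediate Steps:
E(P) = P/2 (E(P) = (P + (P² - P))/((2*P)) = P²*(1/(2*P)) = P/2)
S(T, Z) = 6 + T*Z/2 (S(T, Z) = (T/2)*Z + 6 = T*Z/2 + 6 = 6 + T*Z/2)
303 + S(17, 5) = 303 + (6 + (½)*17*5) = 303 + (6 + 85/2) = 303 + 97/2 = 703/2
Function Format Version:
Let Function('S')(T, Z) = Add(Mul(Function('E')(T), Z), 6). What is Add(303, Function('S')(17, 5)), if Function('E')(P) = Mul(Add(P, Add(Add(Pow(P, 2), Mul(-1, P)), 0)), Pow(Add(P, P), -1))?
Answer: Rational(703, 2) ≈ 351.50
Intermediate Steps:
Function('E')(P) = Mul(Rational(1, 2), P) (Function('E')(P) = Mul(Add(P, Add(Pow(P, 2), Mul(-1, P))), Pow(Mul(2, P), -1)) = Mul(Pow(P, 2), Mul(Rational(1, 2), Pow(P, -1))) = Mul(Rational(1, 2), P))
Function('S')(T, Z) = Add(6, Mul(Rational(1, 2), T, Z)) (Function('S')(T, Z) = Add(Mul(Mul(Rational(1, 2), T), Z), 6) = Add(Mul(Rational(1, 2), T, Z), 6) = Add(6, Mul(Rational(1, 2), T, Z)))
Add(303, Function('S')(17, 5)) = Add(303, Add(6, Mul(Rational(1, 2), 17, 5))) = Add(303, Add(6, Rational(85, 2))) = Add(303, Rational(97, 2)) = Rational(703, 2)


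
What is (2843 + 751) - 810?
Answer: 2784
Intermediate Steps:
(2843 + 751) - 810 = 3594 - 810 = 2784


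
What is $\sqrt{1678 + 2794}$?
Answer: $2 \sqrt{1118} \approx 66.873$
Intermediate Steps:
$\sqrt{1678 + 2794} = \sqrt{4472} = 2 \sqrt{1118}$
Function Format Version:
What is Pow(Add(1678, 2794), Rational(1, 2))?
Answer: Mul(2, Pow(1118, Rational(1, 2))) ≈ 66.873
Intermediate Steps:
Pow(Add(1678, 2794), Rational(1, 2)) = Pow(4472, Rational(1, 2)) = Mul(2, Pow(1118, Rational(1, 2)))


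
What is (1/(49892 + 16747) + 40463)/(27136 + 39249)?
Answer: 2696413858/4423830015 ≈ 0.60952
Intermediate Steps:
(1/(49892 + 16747) + 40463)/(27136 + 39249) = (1/66639 + 40463)/66385 = (1/66639 + 40463)*(1/66385) = (2696413858/66639)*(1/66385) = 2696413858/4423830015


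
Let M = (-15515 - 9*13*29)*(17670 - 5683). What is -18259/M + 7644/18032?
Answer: 552564842/1303238627 ≈ 0.42399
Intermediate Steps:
M = -226650196 (M = (-15515 - 117*29)*11987 = (-15515 - 3393)*11987 = -18908*11987 = -226650196)
-18259/M + 7644/18032 = -18259/(-226650196) + 7644/18032 = -18259*(-1/226650196) + 7644*(1/18032) = 18259/226650196 + 39/92 = 552564842/1303238627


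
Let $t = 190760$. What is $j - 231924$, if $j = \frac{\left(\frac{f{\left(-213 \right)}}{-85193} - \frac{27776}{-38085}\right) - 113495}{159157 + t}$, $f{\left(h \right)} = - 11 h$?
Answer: $- \frac{263311128343818477602}{1135332091991385} \approx -2.3192 \cdot 10^{5}$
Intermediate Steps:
$j = - \frac{368240808502862}{1135332091991385}$ ($j = \frac{\left(\frac{\left(-11\right) \left(-213\right)}{-85193} - \frac{27776}{-38085}\right) - 113495}{159157 + 190760} = \frac{\left(2343 \left(- \frac{1}{85193}\right) - - \frac{27776}{38085}\right) - 113495}{349917} = \left(\left(- \frac{2343}{85193} + \frac{27776}{38085}\right) - 113495\right) \frac{1}{349917} = \left(\frac{2277087613}{3244575405} - 113495\right) \frac{1}{349917} = \left(- \frac{368240808502862}{3244575405}\right) \frac{1}{349917} = - \frac{368240808502862}{1135332091991385} \approx -0.32435$)
$j - 231924 = - \frac{368240808502862}{1135332091991385} - 231924 = - \frac{263311128343818477602}{1135332091991385}$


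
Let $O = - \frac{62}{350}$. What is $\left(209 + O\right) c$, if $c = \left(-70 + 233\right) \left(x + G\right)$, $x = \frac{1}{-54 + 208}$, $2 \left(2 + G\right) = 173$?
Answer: $\frac{38760064704}{13475} \approx 2.8764 \cdot 10^{6}$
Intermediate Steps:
$G = \frac{169}{2}$ ($G = -2 + \frac{1}{2} \cdot 173 = -2 + \frac{173}{2} = \frac{169}{2} \approx 84.5$)
$x = \frac{1}{154} \approx 0.0064935$
$O = - \frac{31}{175}$ ($O = \left(-62\right) \frac{1}{350} = - \frac{31}{175} \approx -0.17714$)
$c = \frac{1060641}{77}$ ($c = \left(-70 + 233\right) \left(\frac{1}{154} + \frac{169}{2}\right) = 163 \cdot \frac{6507}{77} = \frac{1060641}{77} \approx 13775.0$)
$\left(209 + O\right) c = \left(209 - \frac{31}{175}\right) \frac{1060641}{77} = \frac{36544}{175} \cdot \frac{1060641}{77} = \frac{38760064704}{13475}$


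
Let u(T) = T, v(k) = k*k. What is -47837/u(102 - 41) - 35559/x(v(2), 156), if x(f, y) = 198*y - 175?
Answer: -1471386880/1873493 ≈ -785.37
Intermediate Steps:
v(k) = k²
x(f, y) = -175 + 198*y
-47837/u(102 - 41) - 35559/x(v(2), 156) = -47837/(102 - 41) - 35559/(-175 + 198*156) = -47837/61 - 35559/(-175 + 30888) = -47837*1/61 - 35559/30713 = -47837/61 - 35559*1/30713 = -47837/61 - 35559/30713 = -1471386880/1873493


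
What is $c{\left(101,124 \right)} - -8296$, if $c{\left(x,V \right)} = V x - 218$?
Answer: $20602$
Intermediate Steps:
$c{\left(x,V \right)} = -218 + V x$
$c{\left(101,124 \right)} - -8296 = \left(-218 + 124 \cdot 101\right) - -8296 = \left(-218 + 12524\right) + 8296 = 12306 + 8296 = 20602$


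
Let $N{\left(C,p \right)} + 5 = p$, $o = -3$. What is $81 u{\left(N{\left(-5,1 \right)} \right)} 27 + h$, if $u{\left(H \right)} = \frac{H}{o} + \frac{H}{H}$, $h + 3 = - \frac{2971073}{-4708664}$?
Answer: $\frac{24017157473}{4708664} \approx 5100.6$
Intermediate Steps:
$h = - \frac{11154919}{4708664}$ ($h = -3 - \frac{2971073}{-4708664} = -3 - - \frac{2971073}{4708664} = -3 + \frac{2971073}{4708664} = - \frac{11154919}{4708664} \approx -2.369$)
$N{\left(C,p \right)} = -5 + p$
$u{\left(H \right)} = 1 - \frac{H}{3}$ ($u{\left(H \right)} = \frac{H}{-3} + \frac{H}{H} = H \left(- \frac{1}{3}\right) + 1 = - \frac{H}{3} + 1 = 1 - \frac{H}{3}$)
$81 u{\left(N{\left(-5,1 \right)} \right)} 27 + h = 81 \left(1 - \frac{-5 + 1}{3}\right) 27 - \frac{11154919}{4708664} = 81 \left(1 - - \frac{4}{3}\right) 27 - \frac{11154919}{4708664} = 81 \left(1 + \frac{4}{3}\right) 27 - \frac{11154919}{4708664} = 81 \cdot \frac{7}{3} \cdot 27 - \frac{11154919}{4708664} = 189 \cdot 27 - \frac{11154919}{4708664} = 5103 - \frac{11154919}{4708664} = \frac{24017157473}{4708664}$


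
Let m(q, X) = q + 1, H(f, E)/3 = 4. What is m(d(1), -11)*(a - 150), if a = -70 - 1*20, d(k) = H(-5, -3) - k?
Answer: -2880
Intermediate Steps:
H(f, E) = 12 (H(f, E) = 3*4 = 12)
d(k) = 12 - k
m(q, X) = 1 + q
a = -90 (a = -70 - 20 = -90)
m(d(1), -11)*(a - 150) = (1 + (12 - 1*1))*(-90 - 150) = (1 + (12 - 1))*(-240) = (1 + 11)*(-240) = 12*(-240) = -2880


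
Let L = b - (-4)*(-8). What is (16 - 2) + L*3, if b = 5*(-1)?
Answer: -97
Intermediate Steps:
b = -5
L = -37 (L = -5 - (-4)*(-8) = -5 - 1*32 = -5 - 32 = -37)
(16 - 2) + L*3 = (16 - 2) - 37*3 = 14 - 111 = -97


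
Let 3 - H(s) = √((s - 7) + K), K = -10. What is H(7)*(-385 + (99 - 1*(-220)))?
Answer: -198 + 66*I*√10 ≈ -198.0 + 208.71*I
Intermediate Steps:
H(s) = 3 - √(-17 + s) (H(s) = 3 - √((s - 7) - 10) = 3 - √((-7 + s) - 10) = 3 - √(-17 + s))
H(7)*(-385 + (99 - 1*(-220))) = (3 - √(-17 + 7))*(-385 + (99 - 1*(-220))) = (3 - √(-10))*(-385 + (99 + 220)) = (3 - I*√10)*(-385 + 319) = (3 - I*√10)*(-66) = -198 + 66*I*√10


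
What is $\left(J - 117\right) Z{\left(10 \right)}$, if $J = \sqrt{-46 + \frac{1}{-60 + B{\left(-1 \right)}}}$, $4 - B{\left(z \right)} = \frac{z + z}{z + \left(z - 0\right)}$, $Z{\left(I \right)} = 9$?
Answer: $-1053 + \frac{3 i \sqrt{149511}}{19} \approx -1053.0 + 61.053 i$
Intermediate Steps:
$B{\left(z \right)} = 3$ ($B{\left(z \right)} = 4 - \frac{z + z}{z + \left(z - 0\right)} = 4 - \frac{2 z}{z + \left(z + 0\right)} = 4 - \frac{2 z}{z + z} = 4 - \frac{2 z}{2 z} = 4 - 2 z \frac{1}{2 z} = 4 - 1 = 3$)
$J = \frac{i \sqrt{149511}}{57}$ ($J = \sqrt{-46 + \frac{1}{-60 + 3}} = \sqrt{-46 + \frac{1}{-57}} = \sqrt{-46 - \frac{1}{57}} = \sqrt{- \frac{2623}{57}} = \frac{i \sqrt{149511}}{57} \approx 6.7836 i$)
$\left(J - 117\right) Z{\left(10 \right)} = \left(\frac{i \sqrt{149511}}{57} - 117\right) 9 = \left(-117 + \frac{i \sqrt{149511}}{57}\right) 9 = -1053 + \frac{3 i \sqrt{149511}}{19}$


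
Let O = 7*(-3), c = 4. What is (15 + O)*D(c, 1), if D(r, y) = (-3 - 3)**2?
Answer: -216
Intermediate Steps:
D(r, y) = 36 (D(r, y) = (-6)**2 = 36)
O = -21
(15 + O)*D(c, 1) = (15 - 21)*36 = -6*36 = -216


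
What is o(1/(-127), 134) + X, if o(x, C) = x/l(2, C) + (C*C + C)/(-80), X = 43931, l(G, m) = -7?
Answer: 310829079/7112 ≈ 43705.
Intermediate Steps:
o(x, C) = -x/7 - C/80 - C**2/80 (o(x, C) = x/(-7) + (C*C + C)/(-80) = x*(-1/7) + (C**2 + C)*(-1/80) = -x/7 + (C + C**2)*(-1/80) = -x/7 + (-C/80 - C**2/80) = -x/7 - C/80 - C**2/80)
o(1/(-127), 134) + X = (-1/7/(-127) - 1/80*134 - 1/80*134**2) + 43931 = (-1/7*(-1/127) - 67/40 - 1/80*17956) + 43931 = (1/889 - 67/40 - 4489/20) + 43931 = -1608193/7112 + 43931 = 310829079/7112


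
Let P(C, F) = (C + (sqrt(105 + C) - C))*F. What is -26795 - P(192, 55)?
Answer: -26795 - 165*sqrt(33) ≈ -27743.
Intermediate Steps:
P(C, F) = F*sqrt(105 + C) (P(C, F) = sqrt(105 + C)*F = F*sqrt(105 + C))
-26795 - P(192, 55) = -26795 - 55*sqrt(105 + 192) = -26795 - 55*sqrt(297) = -26795 - 55*3*sqrt(33) = -26795 - 165*sqrt(33)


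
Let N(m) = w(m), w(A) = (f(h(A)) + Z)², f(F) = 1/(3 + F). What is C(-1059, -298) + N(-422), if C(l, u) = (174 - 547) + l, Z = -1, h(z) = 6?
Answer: -115928/81 ≈ -1431.2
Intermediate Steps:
C(l, u) = -373 + l
w(A) = 64/81 (w(A) = (1/(3 + 6) - 1)² = (1/9 - 1)² = (⅑ - 1)² = (-8/9)² = 64/81)
N(m) = 64/81
C(-1059, -298) + N(-422) = (-373 - 1059) + 64/81 = -1432 + 64/81 = -115928/81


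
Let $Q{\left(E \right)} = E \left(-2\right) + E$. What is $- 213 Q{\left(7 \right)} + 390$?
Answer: $1881$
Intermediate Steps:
$Q{\left(E \right)} = - E$ ($Q{\left(E \right)} = - 2 E + E = - E$)
$- 213 Q{\left(7 \right)} + 390 = - 213 \left(\left(-1\right) 7\right) + 390 = \left(-213\right) \left(-7\right) + 390 = 1491 + 390 = 1881$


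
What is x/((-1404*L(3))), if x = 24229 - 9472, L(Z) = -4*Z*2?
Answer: 4919/11232 ≈ 0.43795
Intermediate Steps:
L(Z) = -8*Z
x = 14757
x/((-1404*L(3))) = 14757/((-(-11232)*3)) = 14757/((-1404*(-24))) = 14757/33696 = 14757*(1/33696) = 4919/11232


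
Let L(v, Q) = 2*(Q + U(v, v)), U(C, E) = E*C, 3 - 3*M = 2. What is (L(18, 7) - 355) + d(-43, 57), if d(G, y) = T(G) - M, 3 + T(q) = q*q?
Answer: 6458/3 ≈ 2152.7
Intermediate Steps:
M = 1/3 (M = 1 - 1/3*2 = 1 - 2/3 = 1/3 ≈ 0.33333)
U(C, E) = C*E
L(v, Q) = 2*Q + 2*v**2 (L(v, Q) = 2*(Q + v*v) = 2*(Q + v**2) = 2*Q + 2*v**2)
T(q) = -3 + q**2 (T(q) = -3 + q*q = -3 + q**2)
d(G, y) = -10/3 + G**2 (d(G, y) = (-3 + G**2) - 1*1/3 = (-3 + G**2) - 1/3 = -10/3 + G**2)
(L(18, 7) - 355) + d(-43, 57) = ((2*7 + 2*18**2) - 355) + (-10/3 + (-43)**2) = ((14 + 2*324) - 355) + (-10/3 + 1849) = ((14 + 648) - 355) + 5537/3 = (662 - 355) + 5537/3 = 307 + 5537/3 = 6458/3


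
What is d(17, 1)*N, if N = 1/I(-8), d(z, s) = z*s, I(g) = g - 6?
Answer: -17/14 ≈ -1.2143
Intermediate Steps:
I(g) = -6 + g
d(z, s) = s*z
N = -1/14 (N = 1/(-6 - 8) = 1/(-14) = -1/14 ≈ -0.071429)
d(17, 1)*N = (1*17)*(-1/14) = 17*(-1/14) = -17/14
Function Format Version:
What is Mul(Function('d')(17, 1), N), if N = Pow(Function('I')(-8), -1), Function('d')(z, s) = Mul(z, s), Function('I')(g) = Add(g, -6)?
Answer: Rational(-17, 14) ≈ -1.2143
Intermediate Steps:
Function('I')(g) = Add(-6, g)
Function('d')(z, s) = Mul(s, z)
N = Rational(-1, 14) (N = Pow(Add(-6, -8), -1) = Pow(-14, -1) = Rational(-1, 14) ≈ -0.071429)
Mul(Function('d')(17, 1), N) = Mul(Mul(1, 17), Rational(-1, 14)) = Mul(17, Rational(-1, 14)) = Rational(-17, 14)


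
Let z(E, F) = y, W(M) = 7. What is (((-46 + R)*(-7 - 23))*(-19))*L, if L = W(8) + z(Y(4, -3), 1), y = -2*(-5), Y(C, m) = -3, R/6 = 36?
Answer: 1647300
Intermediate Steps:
R = 216 (R = 6*36 = 216)
y = 10
z(E, F) = 10
L = 17 (L = 7 + 10 = 17)
(((-46 + R)*(-7 - 23))*(-19))*L = (((-46 + 216)*(-7 - 23))*(-19))*17 = ((170*(-30))*(-19))*17 = -5100*(-19)*17 = 96900*17 = 1647300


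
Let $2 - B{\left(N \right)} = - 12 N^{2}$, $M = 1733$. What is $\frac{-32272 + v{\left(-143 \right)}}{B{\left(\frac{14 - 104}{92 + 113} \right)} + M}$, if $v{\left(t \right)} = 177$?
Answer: $- \frac{53951695}{2920423} \approx -18.474$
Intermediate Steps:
$B{\left(N \right)} = 2 + 12 N^{2}$ ($B{\left(N \right)} = 2 - - 12 N^{2} = 2 + 12 N^{2}$)
$\frac{-32272 + v{\left(-143 \right)}}{B{\left(\frac{14 - 104}{92 + 113} \right)} + M} = \frac{-32272 + 177}{\left(2 + 12 \left(\frac{14 - 104}{92 + 113}\right)^{2}\right) + 1733} = - \frac{32095}{\left(2 + 12 \left(- \frac{90}{205}\right)^{2}\right) + 1733} = - \frac{32095}{\left(2 + 12 \left(\left(-90\right) \frac{1}{205}\right)^{2}\right) + 1733} = - \frac{32095}{\left(2 + 12 \left(- \frac{18}{41}\right)^{2}\right) + 1733} = - \frac{32095}{\left(2 + 12 \cdot \frac{324}{1681}\right) + 1733} = - \frac{32095}{\left(2 + \frac{3888}{1681}\right) + 1733} = - \frac{32095}{\frac{7250}{1681} + 1733} = - \frac{32095}{\frac{2920423}{1681}} = \left(-32095\right) \frac{1681}{2920423} = - \frac{53951695}{2920423}$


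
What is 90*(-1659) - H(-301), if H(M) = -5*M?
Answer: -150815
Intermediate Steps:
90*(-1659) - H(-301) = 90*(-1659) - (-5)*(-301) = -149310 - 1*1505 = -149310 - 1505 = -150815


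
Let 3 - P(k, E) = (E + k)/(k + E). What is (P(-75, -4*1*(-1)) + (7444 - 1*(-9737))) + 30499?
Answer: 47682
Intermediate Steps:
P(k, E) = 2 (P(k, E) = 3 - (E + k)/(k + E) = 3 - (E + k)/(E + k) = 3 - 1*1 = 3 - 1 = 2)
(P(-75, -4*1*(-1)) + (7444 - 1*(-9737))) + 30499 = (2 + (7444 - 1*(-9737))) + 30499 = (2 + (7444 + 9737)) + 30499 = (2 + 17181) + 30499 = 17183 + 30499 = 47682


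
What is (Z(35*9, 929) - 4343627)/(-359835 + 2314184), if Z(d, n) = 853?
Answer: -4342774/1954349 ≈ -2.2221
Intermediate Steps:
(Z(35*9, 929) - 4343627)/(-359835 + 2314184) = (853 - 4343627)/(-359835 + 2314184) = -4342774/1954349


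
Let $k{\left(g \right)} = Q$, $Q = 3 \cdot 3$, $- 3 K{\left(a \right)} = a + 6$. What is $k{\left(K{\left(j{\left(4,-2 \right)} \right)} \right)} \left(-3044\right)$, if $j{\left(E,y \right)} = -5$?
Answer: $-27396$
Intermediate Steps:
$K{\left(a \right)} = -2 - \frac{a}{3}$ ($K{\left(a \right)} = - \frac{a + 6}{3} = - \frac{6 + a}{3} = -2 - \frac{a}{3}$)
$Q = 9$
$k{\left(g \right)} = 9$
$k{\left(K{\left(j{\left(4,-2 \right)} \right)} \right)} \left(-3044\right) = 9 \left(-3044\right) = -27396$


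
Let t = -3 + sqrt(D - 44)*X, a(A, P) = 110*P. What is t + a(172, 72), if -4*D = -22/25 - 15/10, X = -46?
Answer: 7917 - 23*I*sqrt(17362)/10 ≈ 7917.0 - 303.06*I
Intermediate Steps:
D = 119/200 (D = -(-22/25 - 15/10)/4 = -(-22*1/25 - 15*1/10)/4 = -(-22/25 - 3/2)/4 = -1/4*(-119/50) = 119/200 ≈ 0.59500)
t = -3 - 23*I*sqrt(17362)/10 (t = -3 + sqrt(119/200 - 44)*(-46) = -3 + sqrt(-8681/200)*(-46) = -3 + (I*sqrt(17362)/20)*(-46) = -3 - 23*I*sqrt(17362)/10 ≈ -3.0 - 303.06*I)
t + a(172, 72) = (-3 - 23*I*sqrt(17362)/10) + 110*72 = (-3 - 23*I*sqrt(17362)/10) + 7920 = 7917 - 23*I*sqrt(17362)/10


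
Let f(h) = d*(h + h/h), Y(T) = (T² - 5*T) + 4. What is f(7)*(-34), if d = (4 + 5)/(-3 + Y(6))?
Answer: -2448/7 ≈ -349.71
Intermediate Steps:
Y(T) = 4 + T² - 5*T
d = 9/7 (d = (4 + 5)/(-3 + (4 + 6² - 5*6)) = 9/(-3 + (4 + 36 - 30)) = 9/(-3 + 10) = 9/7 ≈ 1.2857)
f(h) = 9/7 + 9*h/7 (f(h) = 9*(h + h/h)/7 = 9*(h + 1)/7 = 9*(1 + h)/7 = 9/7 + 9*h/7)
f(7)*(-34) = (9/7 + (9/7)*7)*(-34) = (9/7 + 9)*(-34) = (72/7)*(-34) = -2448/7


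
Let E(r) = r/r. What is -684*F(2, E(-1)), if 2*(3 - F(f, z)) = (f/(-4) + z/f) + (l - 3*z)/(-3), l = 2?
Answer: -1938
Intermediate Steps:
E(r) = 1
F(f, z) = 10/3 - z/2 + f/8 - z/(2*f) (F(f, z) = 3 - ((f/(-4) + z/f) + (2 - 3*z)/(-3))/2 = 3 - ((f*(-1/4) + z/f) - (2 - 3*z)/3)/2 = 3 - ((-f/4 + z/f) + (-2/3 + z))/2 = 3 - (-2/3 + z - f/4 + z/f)/2 = 3 + (1/3 - z/2 + f/8 - z/(2*f)) = 10/3 - z/2 + f/8 - z/(2*f))
-684*F(2, E(-1)) = -684*(10/3 - 1/2*1 + (1/8)*2 - 1/2*1/2) = -684*(10/3 - 1/2 + 1/4 - 1/2*1*1/2) = -684*(10/3 - 1/2 + 1/4 - 1/4) = -684*17/6 = -1938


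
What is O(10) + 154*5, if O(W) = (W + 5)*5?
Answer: 845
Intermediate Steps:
O(W) = 25 + 5*W (O(W) = (5 + W)*5 = 25 + 5*W)
O(10) + 154*5 = (25 + 5*10) + 154*5 = (25 + 50) + 770 = 75 + 770 = 845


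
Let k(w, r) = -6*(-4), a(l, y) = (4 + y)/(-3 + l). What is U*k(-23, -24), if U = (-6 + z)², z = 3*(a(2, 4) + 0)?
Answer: 21600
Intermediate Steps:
a(l, y) = (4 + y)/(-3 + l)
z = -24 (z = 3*((4 + 4)/(-3 + 2) + 0) = 3*(8/(-1) + 0) = 3*(-1*8 + 0) = 3*(-8 + 0) = 3*(-8) = -24)
U = 900 (U = (-6 - 24)² = (-30)² = 900)
k(w, r) = 24
U*k(-23, -24) = 900*24 = 21600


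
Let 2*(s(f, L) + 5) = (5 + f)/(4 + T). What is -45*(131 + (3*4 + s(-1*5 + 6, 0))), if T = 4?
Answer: -49815/8 ≈ -6226.9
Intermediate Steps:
s(f, L) = -75/16 + f/16 (s(f, L) = -5 + ((5 + f)/(4 + 4))/2 = -5 + ((5 + f)/8)/2 = -5 + ((5 + f)*(⅛))/2 = -5 + (5/8 + f/8)/2 = -5 + (5/16 + f/16) = -75/16 + f/16)
-45*(131 + (3*4 + s(-1*5 + 6, 0))) = -45*(131 + (3*4 + (-75/16 + (-1*5 + 6)/16))) = -45*(131 + (12 + (-75/16 + (-5 + 6)/16))) = -45*(131 + (12 + (-75/16 + (1/16)*1))) = -45*(131 + (12 + (-75/16 + 1/16))) = -45*(131 + (12 - 37/8)) = -45*(131 + 59/8) = -45*1107/8 = -49815/8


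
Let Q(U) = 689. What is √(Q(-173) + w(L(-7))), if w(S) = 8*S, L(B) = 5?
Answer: 27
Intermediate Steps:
√(Q(-173) + w(L(-7))) = √(689 + 8*5) = √(689 + 40) = √729 = 27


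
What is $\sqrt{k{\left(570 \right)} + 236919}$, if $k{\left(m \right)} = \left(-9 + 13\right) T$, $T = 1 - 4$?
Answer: $3 \sqrt{26323} \approx 486.73$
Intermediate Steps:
$T = -3$
$k{\left(m \right)} = -12$ ($k{\left(m \right)} = \left(-9 + 13\right) \left(-3\right) = 4 \left(-3\right) = -12$)
$\sqrt{k{\left(570 \right)} + 236919} = \sqrt{-12 + 236919} = \sqrt{236907} = 3 \sqrt{26323}$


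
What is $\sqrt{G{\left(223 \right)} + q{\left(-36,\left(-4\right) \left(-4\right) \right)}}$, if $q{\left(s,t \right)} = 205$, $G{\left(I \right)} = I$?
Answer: $2 \sqrt{107} \approx 20.688$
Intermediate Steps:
$\sqrt{G{\left(223 \right)} + q{\left(-36,\left(-4\right) \left(-4\right) \right)}} = \sqrt{223 + 205} = \sqrt{428} = 2 \sqrt{107}$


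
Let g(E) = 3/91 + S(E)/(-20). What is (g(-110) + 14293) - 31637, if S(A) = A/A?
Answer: -31566111/1820 ≈ -17344.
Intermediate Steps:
S(A) = 1
g(E) = -31/1820 (g(E) = 3/91 + 1/(-20) = 3*(1/91) + 1*(-1/20) = 3/91 - 1/20 = -31/1820)
(g(-110) + 14293) - 31637 = (-31/1820 + 14293) - 31637 = 26013229/1820 - 31637 = -31566111/1820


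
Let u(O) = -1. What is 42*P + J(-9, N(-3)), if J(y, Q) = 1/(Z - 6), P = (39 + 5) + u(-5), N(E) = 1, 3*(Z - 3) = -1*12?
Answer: 12641/7 ≈ 1805.9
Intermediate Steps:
Z = -1 (Z = 3 + (-1*12)/3 = 3 + (1/3)*(-12) = 3 - 4 = -1)
P = 43 (P = (39 + 5) - 1 = 44 - 1 = 43)
J(y, Q) = -1/7 (J(y, Q) = 1/(-1 - 6) = 1/(-7) = -1/7)
42*P + J(-9, N(-3)) = 42*43 - 1/7 = 1806 - 1/7 = 12641/7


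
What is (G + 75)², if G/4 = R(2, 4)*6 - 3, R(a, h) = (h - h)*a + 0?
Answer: 3969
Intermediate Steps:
R(a, h) = 0 (R(a, h) = 0*a + 0 = 0 + 0 = 0)
G = -12 (G = 4*(0*6 - 3) = 4*(0 - 3) = 4*(-3) = -12)
(G + 75)² = (-12 + 75)² = 63² = 3969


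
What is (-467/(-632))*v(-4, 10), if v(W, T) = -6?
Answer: -1401/316 ≈ -4.4335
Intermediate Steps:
(-467/(-632))*v(-4, 10) = -467/(-632)*(-6) = -467*(-1/632)*(-6) = (467/632)*(-6) = -1401/316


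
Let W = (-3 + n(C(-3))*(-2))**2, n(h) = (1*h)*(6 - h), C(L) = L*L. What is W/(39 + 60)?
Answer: 289/11 ≈ 26.273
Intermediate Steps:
C(L) = L**2
n(h) = h*(6 - h)
W = 2601 (W = (-3 + ((-3)**2*(6 - 1*(-3)**2))*(-2))**2 = (-3 + (9*(6 - 1*9))*(-2))**2 = (-3 + (9*(6 - 9))*(-2))**2 = (-3 + (9*(-3))*(-2))**2 = (-3 - 27*(-2))**2 = (-3 + 54)**2 = 51**2 = 2601)
W/(39 + 60) = 2601/(39 + 60) = 2601/99 = 2601*(1/99) = 289/11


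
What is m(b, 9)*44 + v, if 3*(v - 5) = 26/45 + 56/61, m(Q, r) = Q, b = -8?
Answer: -2853439/8235 ≈ -346.50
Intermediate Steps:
v = 45281/8235 (v = 5 + (26/45 + 56/61)/3 = 5 + (1/3)*(4106/2745) = 5 + 4106/8235 = 45281/8235 ≈ 5.4986)
m(b, 9)*44 + v = -8*44 + 45281/8235 = -352 + 45281/8235 = -2853439/8235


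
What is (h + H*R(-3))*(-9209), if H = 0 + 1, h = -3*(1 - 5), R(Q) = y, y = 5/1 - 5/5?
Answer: -147344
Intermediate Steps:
y = 4 (y = 5*1 - 5*⅕ = 5 - 1 = 4)
R(Q) = 4
h = 12 (h = -3*(-4) = 12)
H = 1
(h + H*R(-3))*(-9209) = (12 + 1*4)*(-9209) = (12 + 4)*(-9209) = 16*(-9209) = -147344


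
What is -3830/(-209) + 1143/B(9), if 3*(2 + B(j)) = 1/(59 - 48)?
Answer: -7634321/13585 ≈ -561.97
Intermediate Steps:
B(j) = -65/33 (B(j) = -2 + 1/(3*(59 - 48)) = -2 + (⅓)/11 = -2 + (⅓)*(1/11) = -2 + 1/33 = -65/33)
-3830/(-209) + 1143/B(9) = -3830/(-209) + 1143/(-65/33) = -3830*(-1/209) + 1143*(-33/65) = 3830/209 - 37719/65 = -7634321/13585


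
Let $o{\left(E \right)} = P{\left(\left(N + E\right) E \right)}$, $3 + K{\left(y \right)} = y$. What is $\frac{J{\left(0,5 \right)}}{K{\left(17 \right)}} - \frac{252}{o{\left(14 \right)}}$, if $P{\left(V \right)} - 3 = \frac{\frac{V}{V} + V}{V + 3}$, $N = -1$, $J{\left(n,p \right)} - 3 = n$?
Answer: $- \frac{36137}{574} \approx -62.956$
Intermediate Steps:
$K{\left(y \right)} = -3 + y$
$J{\left(n,p \right)} = 3 + n$
$P{\left(V \right)} = 3 + \frac{1 + V}{3 + V}$ ($P{\left(V \right)} = 3 + \frac{\frac{V}{V} + V}{V + 3} = 3 + \frac{1 + V}{3 + V}$)
$o{\left(E \right)} = \frac{2 \left(5 + 2 E \left(-1 + E\right)\right)}{3 + E \left(-1 + E\right)}$ ($o{\left(E \right)} = \frac{2 \left(5 + 2 \left(-1 + E\right) E\right)}{3 + \left(-1 + E\right) E} = \frac{2 \left(5 + 2 E \left(-1 + E\right)\right)}{3 + E \left(-1 + E\right)}$)
$\frac{J{\left(0,5 \right)}}{K{\left(17 \right)}} - \frac{252}{o{\left(14 \right)}} = \frac{3 + 0}{-3 + 17} - \frac{252}{2 \frac{1}{3 + 14 \left(-1 + 14\right)} \left(5 + 2 \cdot 14 \left(-1 + 14\right)\right)} = \frac{3}{14} - \frac{252}{2 \frac{1}{3 + 14 \cdot 13} \left(5 + 2 \cdot 14 \cdot 13\right)} = 3 \cdot \frac{1}{14} - \frac{252}{2 \frac{1}{3 + 182} \left(5 + 364\right)} = \frac{3}{14} - \frac{252}{2 \cdot \frac{1}{185} \cdot 369} = \frac{3}{14} - \frac{252}{\frac{738}{185}} = \frac{3}{14} - \frac{2590}{41} = - \frac{36137}{574}$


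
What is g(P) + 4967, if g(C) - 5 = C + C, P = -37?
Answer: 4898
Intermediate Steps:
g(C) = 5 + 2*C (g(C) = 5 + (C + C) = 5 + 2*C)
g(P) + 4967 = (5 + 2*(-37)) + 4967 = (5 - 74) + 4967 = -69 + 4967 = 4898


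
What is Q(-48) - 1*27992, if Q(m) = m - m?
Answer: -27992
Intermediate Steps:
Q(m) = 0
Q(-48) - 1*27992 = 0 - 1*27992 = 0 - 27992 = -27992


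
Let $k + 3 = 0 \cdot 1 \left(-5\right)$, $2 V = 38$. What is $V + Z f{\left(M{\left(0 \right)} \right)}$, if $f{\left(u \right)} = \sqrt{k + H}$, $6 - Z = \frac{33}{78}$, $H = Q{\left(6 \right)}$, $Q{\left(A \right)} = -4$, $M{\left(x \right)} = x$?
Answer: $19 + \frac{145 i \sqrt{7}}{26} \approx 19.0 + 14.755 i$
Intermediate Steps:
$V = 19$ ($V = \frac{1}{2} \cdot 38 = 19$)
$H = -4$
$Z = \frac{145}{26}$ ($Z = 6 - \frac{33}{78} = 6 - 33 \cdot \frac{1}{78} = 6 - \frac{11}{26} = \frac{145}{26} \approx 5.5769$)
$k = -3$ ($k = -3 + 0 \cdot 1 \left(-5\right) = -3 + 0 \left(-5\right) = -3 + 0 = -3$)
$f{\left(u \right)} = i \sqrt{7}$ ($f{\left(u \right)} = \sqrt{-3 - 4} = \sqrt{-7} = i \sqrt{7}$)
$V + Z f{\left(M{\left(0 \right)} \right)} = 19 + \frac{145 i \sqrt{7}}{26}$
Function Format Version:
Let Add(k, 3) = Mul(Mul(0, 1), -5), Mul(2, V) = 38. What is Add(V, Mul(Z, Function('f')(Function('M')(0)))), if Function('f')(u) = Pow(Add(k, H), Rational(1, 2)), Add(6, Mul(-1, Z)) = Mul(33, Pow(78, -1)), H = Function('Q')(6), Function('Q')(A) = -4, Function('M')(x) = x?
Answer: Add(19, Mul(Rational(145, 26), I, Pow(7, Rational(1, 2)))) ≈ Add(19.000, Mul(14.755, I))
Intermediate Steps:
V = 19 (V = Mul(Rational(1, 2), 38) = 19)
H = -4
Z = Rational(145, 26) (Z = Add(6, Mul(-1, Mul(33, Pow(78, -1)))) = Add(6, Mul(-1, Mul(33, Rational(1, 78)))) = Add(6, Mul(-1, Rational(11, 26))) = Add(6, Rational(-11, 26)) = Rational(145, 26) ≈ 5.5769)
k = -3 (k = Add(-3, Mul(Mul(0, 1), -5)) = Add(-3, Mul(0, -5)) = Add(-3, 0) = -3)
Function('f')(u) = Mul(I, Pow(7, Rational(1, 2))) (Function('f')(u) = Pow(Add(-3, -4), Rational(1, 2)) = Pow(-7, Rational(1, 2)) = Mul(I, Pow(7, Rational(1, 2))))
Add(V, Mul(Z, Function('f')(Function('M')(0)))) = Add(19, Mul(Rational(145, 26), Mul(I, Pow(7, Rational(1, 2))))) = Add(19, Mul(Rational(145, 26), I, Pow(7, Rational(1, 2))))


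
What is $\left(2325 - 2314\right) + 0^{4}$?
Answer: $11$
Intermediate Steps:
$\left(2325 - 2314\right) + 0^{4} = 11 + 0 = 11$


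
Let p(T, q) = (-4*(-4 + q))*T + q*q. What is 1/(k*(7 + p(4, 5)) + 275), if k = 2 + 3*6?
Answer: 1/595 ≈ 0.0016807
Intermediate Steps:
p(T, q) = q**2 + T*(16 - 4*q) (p(T, q) = (16 - 4*q)*T + q**2 = T*(16 - 4*q) + q**2 = q**2 + T*(16 - 4*q))
k = 20 (k = 2 + 18 = 20)
1/(k*(7 + p(4, 5)) + 275) = 1/(20*(7 + (5**2 + 16*4 - 4*4*5)) + 275) = 1/(20*(7 + (25 + 64 - 80)) + 275) = 1/(20*(7 + 9) + 275) = 1/(20*16 + 275) = 1/(320 + 275) = 1/595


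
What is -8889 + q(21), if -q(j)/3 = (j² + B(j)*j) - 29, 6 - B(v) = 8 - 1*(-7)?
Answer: -9558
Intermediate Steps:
B(v) = -9 (B(v) = 6 - (8 - 1*(-7)) = 6 - (8 + 7) = 6 - 1*15 = 6 - 15 = -9)
q(j) = 87 - 3*j² + 27*j (q(j) = -3*((j² - 9*j) - 29) = -3*(-29 + j² - 9*j) = 87 - 3*j² + 27*j)
-8889 + q(21) = -8889 + (87 - 3*21² + 27*21) = -8889 + (87 - 3*441 + 567) = -8889 + (87 - 1323 + 567) = -8889 - 669 = -9558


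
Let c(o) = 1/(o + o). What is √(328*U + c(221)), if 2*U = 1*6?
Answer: √192238618/442 ≈ 31.369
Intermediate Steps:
c(o) = 1/(2*o)
U = 3 (U = (1*6)/2 = (½)*6 = 3)
√(328*U + c(221)) = √(328*3 + (½)/221) = √(984 + (½)*(1/221)) = √(984 + 1/442) = √(434929/442) = √192238618/442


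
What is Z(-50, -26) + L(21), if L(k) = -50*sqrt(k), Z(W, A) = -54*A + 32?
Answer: 1436 - 50*sqrt(21) ≈ 1206.9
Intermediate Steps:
Z(W, A) = 32 - 54*A
Z(-50, -26) + L(21) = (32 - 54*(-26)) - 50*sqrt(21) = (32 + 1404) - 50*sqrt(21) = 1436 - 50*sqrt(21)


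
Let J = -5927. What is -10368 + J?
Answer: -16295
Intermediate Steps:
-10368 + J = -10368 - 5927 = -16295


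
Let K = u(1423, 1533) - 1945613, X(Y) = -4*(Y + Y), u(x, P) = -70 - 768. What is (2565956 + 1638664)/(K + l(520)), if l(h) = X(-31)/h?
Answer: -68325075/31629821 ≈ -2.1601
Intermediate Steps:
u(x, P) = -838
X(Y) = -8*Y
K = -1946451 (K = -838 - 1945613 = -1946451)
l(h) = 248/h (l(h) = (-8*(-31))/h = 248/h)
(2565956 + 1638664)/(K + l(520)) = (2565956 + 1638664)/(-1946451 + 248/520) = 4204620/(-1946451 + 248*(1/520)) = 4204620/(-1946451 + 31/65) = 4204620/(-126519284/65) = 4204620*(-65/126519284) = -68325075/31629821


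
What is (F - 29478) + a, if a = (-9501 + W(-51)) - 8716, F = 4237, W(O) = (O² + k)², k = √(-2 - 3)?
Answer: 6721738 + 5202*I*√5 ≈ 6.7217e+6 + 11632.0*I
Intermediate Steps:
k = I*√5 (k = √(-5) = I*√5 ≈ 2.2361*I)
W(O) = (O² + I*√5)²
a = -18217 + (2601 + I*√5)² (a = (-9501 + ((-51)² + I*√5)²) - 8716 = (-9501 + (2601 + I*√5)²) - 8716 = -18217 + (2601 + I*√5)² ≈ 6.747e+6 + 11632.0*I)
(F - 29478) + a = (4237 - 29478) + (6746979 + 5202*I*√5) = -25241 + (6746979 + 5202*I*√5) = 6721738 + 5202*I*√5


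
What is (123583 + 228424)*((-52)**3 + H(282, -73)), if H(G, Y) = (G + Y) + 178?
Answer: -49358773547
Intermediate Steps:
H(G, Y) = 178 + G + Y
(123583 + 228424)*((-52)**3 + H(282, -73)) = (123583 + 228424)*((-52)**3 + (178 + 282 - 73)) = 352007*(-140608 + 387) = 352007*(-140221) = -49358773547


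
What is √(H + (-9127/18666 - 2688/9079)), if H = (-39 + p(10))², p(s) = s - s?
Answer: √99002228399235662/8069934 ≈ 38.990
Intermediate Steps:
p(s) = 0
H = 1521 (H = (-39 + 0)² = (-39)² = 1521)
√(H + (-9127/18666 - 2688/9079)) = √(1521 + (-9127/18666 - 2688/9079)) = √(1521 + (-9127*1/18666 - 2688*1/9079)) = √(1521 + (-9127/18666 - 384/1297)) = √(1521 - 19005463/24209802) = √(36804103379/24209802) = √99002228399235662/8069934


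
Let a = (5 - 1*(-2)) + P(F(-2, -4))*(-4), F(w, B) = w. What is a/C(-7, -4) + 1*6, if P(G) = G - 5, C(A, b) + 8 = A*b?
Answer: 31/4 ≈ 7.7500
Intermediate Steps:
C(A, b) = -8 + A*b
P(G) = -5 + G
a = 35 (a = (5 - 1*(-2)) + (-5 - 2)*(-4) = (5 + 2) - 7*(-4) = 7 + 28 = 35)
a/C(-7, -4) + 1*6 = 35/(-8 - 7*(-4)) + 1*6 = 35/(-8 + 28) + 6 = 35/20 + 6 = 35*(1/20) + 6 = 7/4 + 6 = 31/4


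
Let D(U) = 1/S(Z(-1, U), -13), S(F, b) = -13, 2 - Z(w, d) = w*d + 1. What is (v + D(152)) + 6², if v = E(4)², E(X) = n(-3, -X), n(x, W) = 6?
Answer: 935/13 ≈ 71.923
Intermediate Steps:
Z(w, d) = 1 - d*w (Z(w, d) = 2 - (w*d + 1) = 2 - (d*w + 1) = 2 - (1 + d*w) = 2 + (-1 - d*w) = 1 - d*w)
E(X) = 6
v = 36 (v = 6² = 36)
D(U) = -1/13 (D(U) = 1/(-13) = -1/13)
(v + D(152)) + 6² = (36 - 1/13) + 6² = 467/13 + 36 = 935/13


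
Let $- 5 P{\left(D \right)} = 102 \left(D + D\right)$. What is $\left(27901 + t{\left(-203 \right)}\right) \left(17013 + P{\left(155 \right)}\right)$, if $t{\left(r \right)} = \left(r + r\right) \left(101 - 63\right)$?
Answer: $133323897$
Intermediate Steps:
$t{\left(r \right)} = 76 r$ ($t{\left(r \right)} = 2 r 38 = 76 r$)
$P{\left(D \right)} = - \frac{204 D}{5}$ ($P{\left(D \right)} = - \frac{102 \left(D + D\right)}{5} = - \frac{102 \cdot 2 D}{5} = - \frac{204 D}{5}$)
$\left(27901 + t{\left(-203 \right)}\right) \left(17013 + P{\left(155 \right)}\right) = \left(27901 + 76 \left(-203\right)\right) \left(17013 - 6324\right) = \left(27901 - 15428\right) \left(17013 - 6324\right) = 12473 \cdot 10689 = 133323897$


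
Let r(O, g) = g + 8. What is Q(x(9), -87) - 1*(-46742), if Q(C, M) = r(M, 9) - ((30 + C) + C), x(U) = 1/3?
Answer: 140185/3 ≈ 46728.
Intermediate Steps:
x(U) = ⅓ (x(U) = 1*(⅓) = ⅓)
r(O, g) = 8 + g
Q(C, M) = -13 - 2*C (Q(C, M) = (8 + 9) - ((30 + C) + C) = 17 - (30 + 2*C) = 17 + (-30 - 2*C) = -13 - 2*C)
Q(x(9), -87) - 1*(-46742) = (-13 - 2*⅓) - 1*(-46742) = (-13 - ⅔) + 46742 = -41/3 + 46742 = 140185/3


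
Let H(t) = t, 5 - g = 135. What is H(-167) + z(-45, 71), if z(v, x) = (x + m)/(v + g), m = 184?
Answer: -5896/35 ≈ -168.46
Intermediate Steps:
g = -130 (g = 5 - 1*135 = 5 - 135 = -130)
z(v, x) = (184 + x)/(-130 + v) (z(v, x) = (x + 184)/(v - 130) = (184 + x)/(-130 + v))
H(-167) + z(-45, 71) = -167 + (184 + 71)/(-130 - 45) = -167 + 255/(-175) = -167 - 1/175*255 = -167 - 51/35 = -5896/35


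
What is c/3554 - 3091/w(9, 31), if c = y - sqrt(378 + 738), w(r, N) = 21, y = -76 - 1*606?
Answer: -5499868/37317 - 3*sqrt(31)/1777 ≈ -147.39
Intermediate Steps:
y = -682 (y = -76 - 606 = -682)
c = -682 - 6*sqrt(31) (c = -682 - sqrt(378 + 738) = -682 - sqrt(1116) = -682 - 6*sqrt(31) ≈ -715.41)
c/3554 - 3091/w(9, 31) = (-682 - 6*sqrt(31))/3554 - 3091/21 = (-682 - 6*sqrt(31))*(1/3554) - 3091*1/21 = (-341/1777 - 3*sqrt(31)/1777) - 3091/21 = -5499868/37317 - 3*sqrt(31)/1777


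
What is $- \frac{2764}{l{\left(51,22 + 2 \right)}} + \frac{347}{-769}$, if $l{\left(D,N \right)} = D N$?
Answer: $- \frac{637561}{235314} \approx -2.7094$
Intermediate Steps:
$- \frac{2764}{l{\left(51,22 + 2 \right)}} + \frac{347}{-769} = - \frac{2764}{51 \left(22 + 2\right)} + \frac{347}{-769} = - \frac{2764}{51 \cdot 24} + 347 \left(- \frac{1}{769}\right) = - \frac{2764}{1224} - \frac{347}{769} = \left(-2764\right) \frac{1}{1224} - \frac{347}{769} = - \frac{691}{306} - \frac{347}{769} = - \frac{637561}{235314}$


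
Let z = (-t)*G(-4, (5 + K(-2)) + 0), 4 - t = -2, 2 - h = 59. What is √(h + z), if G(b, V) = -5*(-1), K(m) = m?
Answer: I*√87 ≈ 9.3274*I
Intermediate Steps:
h = -57 (h = 2 - 1*59 = 2 - 59 = -57)
G(b, V) = 5
t = 6 (t = 4 - 1*(-2) = 4 + 2 = 6)
z = -30 (z = -1*6*5 = -6*5 = -30)
√(h + z) = √(-57 - 30) = √(-87) = I*√87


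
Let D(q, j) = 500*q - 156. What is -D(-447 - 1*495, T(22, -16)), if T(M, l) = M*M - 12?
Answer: 471156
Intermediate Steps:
T(M, l) = -12 + M² (T(M, l) = M² - 12 = -12 + M²)
D(q, j) = -156 + 500*q
-D(-447 - 1*495, T(22, -16)) = -(-156 + 500*(-447 - 1*495)) = -(-156 + 500*(-447 - 495)) = -(-156 + 500*(-942)) = -(-156 - 471000) = -1*(-471156) = 471156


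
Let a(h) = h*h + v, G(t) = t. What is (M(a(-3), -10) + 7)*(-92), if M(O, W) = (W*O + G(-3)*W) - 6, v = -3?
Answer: 2668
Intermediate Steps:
a(h) = -3 + h**2 (a(h) = h*h - 3 = h**2 - 3 = -3 + h**2)
M(O, W) = -6 - 3*W + O*W (M(O, W) = (W*O - 3*W) - 6 = (O*W - 3*W) - 6 = (-3*W + O*W) - 6 = -6 - 3*W + O*W)
(M(a(-3), -10) + 7)*(-92) = ((-6 - 3*(-10) + (-3 + (-3)**2)*(-10)) + 7)*(-92) = ((-6 + 30 + (-3 + 9)*(-10)) + 7)*(-92) = ((-6 + 30 + 6*(-10)) + 7)*(-92) = ((-6 + 30 - 60) + 7)*(-92) = (-36 + 7)*(-92) = -29*(-92) = 2668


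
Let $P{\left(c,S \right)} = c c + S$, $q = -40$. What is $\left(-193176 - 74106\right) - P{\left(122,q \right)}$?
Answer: $-282126$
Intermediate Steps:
$P{\left(c,S \right)} = S + c^{2}$ ($P{\left(c,S \right)} = c^{2} + S = S + c^{2}$)
$\left(-193176 - 74106\right) - P{\left(122,q \right)} = \left(-193176 - 74106\right) - \left(-40 + 122^{2}\right) = \left(-193176 - 74106\right) - \left(-40 + 14884\right) = -267282 - 14844 = -282126$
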